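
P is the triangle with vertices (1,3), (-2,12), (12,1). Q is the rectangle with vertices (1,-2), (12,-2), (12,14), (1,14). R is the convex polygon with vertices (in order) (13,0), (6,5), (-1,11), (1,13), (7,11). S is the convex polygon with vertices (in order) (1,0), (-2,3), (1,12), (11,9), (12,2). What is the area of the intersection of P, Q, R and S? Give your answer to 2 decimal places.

The intersection is the polygon with vertices (6,5), (1,9.286), (1,9.643), (10.966,1.812), (10.565,1.739).
By the shoelace formula its area is 5.27.

5.27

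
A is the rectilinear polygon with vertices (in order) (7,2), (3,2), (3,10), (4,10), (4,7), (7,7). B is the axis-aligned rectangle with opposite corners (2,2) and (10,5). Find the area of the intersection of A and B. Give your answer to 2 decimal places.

12.00

The intersection is the polygon with vertices (3,2), (3,5), (7,5), (7,2).
By the shoelace formula its area is 12.00.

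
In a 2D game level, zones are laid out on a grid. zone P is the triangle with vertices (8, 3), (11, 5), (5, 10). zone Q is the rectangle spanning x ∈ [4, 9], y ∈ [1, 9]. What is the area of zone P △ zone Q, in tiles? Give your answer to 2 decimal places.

33.27

|zone P| = 13.5, |zone Q| = 40, |zone P∩zone Q| = 10.1143.
|zone P △ zone Q| = |zone P| + |zone Q| − 2·|zone P∩zone Q| = 13.5 + 40 − 20.2286 = 33.27.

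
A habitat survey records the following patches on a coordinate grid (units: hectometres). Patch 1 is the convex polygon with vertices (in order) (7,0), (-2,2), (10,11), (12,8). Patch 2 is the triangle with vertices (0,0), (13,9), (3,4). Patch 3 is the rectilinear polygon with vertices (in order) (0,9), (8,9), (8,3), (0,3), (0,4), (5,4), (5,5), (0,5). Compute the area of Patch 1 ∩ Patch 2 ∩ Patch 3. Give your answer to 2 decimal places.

5.97

The intersection is the polygon with vertices (3,4), (5,4), (5,5), (8,6.5), (8,5.538), (4.333,3), (2.25,3).
By the shoelace formula its area is 5.97.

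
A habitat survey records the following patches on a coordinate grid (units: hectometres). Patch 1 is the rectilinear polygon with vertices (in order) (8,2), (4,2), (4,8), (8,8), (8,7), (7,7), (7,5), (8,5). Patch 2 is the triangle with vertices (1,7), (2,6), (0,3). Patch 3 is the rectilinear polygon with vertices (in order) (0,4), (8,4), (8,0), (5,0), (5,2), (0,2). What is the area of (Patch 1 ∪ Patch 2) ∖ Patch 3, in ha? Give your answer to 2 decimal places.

16.29

|Patch 1 ∪ Patch 2| = 24.5.
|(Patch 1 ∪ Patch 2) ∩ Patch 3| = 8.2083.
|(Patch 1 ∪ Patch 2) ∖ Patch 3| = 24.5 − 8.2083 = 16.29.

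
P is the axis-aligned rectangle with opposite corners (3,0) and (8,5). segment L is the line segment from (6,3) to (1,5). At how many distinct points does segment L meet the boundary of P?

The segment meets the boundary at (3,4.2).

1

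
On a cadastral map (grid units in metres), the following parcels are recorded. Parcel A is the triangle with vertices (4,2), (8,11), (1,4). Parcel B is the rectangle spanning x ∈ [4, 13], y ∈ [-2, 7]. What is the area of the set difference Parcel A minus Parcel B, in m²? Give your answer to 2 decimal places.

|Parcel A| = 17.5, |Parcel A∩Parcel B| = 5.5556.
|Parcel A ∖ Parcel B| = |Parcel A| − |Parcel A∩Parcel B| = 17.5 − 5.5556 = 11.94.

11.94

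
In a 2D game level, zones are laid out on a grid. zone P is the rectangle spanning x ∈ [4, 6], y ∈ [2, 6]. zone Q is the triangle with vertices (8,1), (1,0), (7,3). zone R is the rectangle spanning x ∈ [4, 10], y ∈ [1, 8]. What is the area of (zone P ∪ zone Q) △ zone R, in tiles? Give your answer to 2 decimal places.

|zone P ∪ zone Q| = 15.25.
|(zone P ∪ zone Q) ∩ zone R| = 12.5.
|(zone P ∪ zone Q) △ zone R| = 15.25 + 42 − 25 = 32.25.

32.25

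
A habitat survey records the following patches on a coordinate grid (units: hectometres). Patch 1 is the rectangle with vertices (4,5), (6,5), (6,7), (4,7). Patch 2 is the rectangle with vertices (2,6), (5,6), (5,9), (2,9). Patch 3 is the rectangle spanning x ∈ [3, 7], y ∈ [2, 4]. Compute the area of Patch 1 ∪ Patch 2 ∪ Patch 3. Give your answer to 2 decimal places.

By inclusion–exclusion:
Individual areas: |Patch 1| = 4, |Patch 2| = 9, |Patch 3| = 8.
|Patch 1∩Patch 2|: x∈[4,5], y∈[6,7] → 1·1 = 1.
|Patch 1∩Patch 3| = 0 (no overlap).
|Patch 2∩Patch 3| = 0 (no overlap).
|Patch 1∩Patch 2∩Patch 3| = 0.
|Patch 1 ∪ Patch 2 ∪ Patch 3| = 21 − 1 + 0 = 20.00.

20.00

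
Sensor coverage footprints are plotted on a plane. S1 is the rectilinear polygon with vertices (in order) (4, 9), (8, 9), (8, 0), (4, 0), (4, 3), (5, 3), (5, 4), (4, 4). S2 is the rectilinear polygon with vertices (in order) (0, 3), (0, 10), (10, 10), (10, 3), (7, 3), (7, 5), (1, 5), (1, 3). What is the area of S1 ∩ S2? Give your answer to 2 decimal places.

The intersection is the polygon with vertices (8,9), (8,3), (7,3), (7,5), (4,5), (4,9).
By the shoelace formula its area is 18.00.

18.00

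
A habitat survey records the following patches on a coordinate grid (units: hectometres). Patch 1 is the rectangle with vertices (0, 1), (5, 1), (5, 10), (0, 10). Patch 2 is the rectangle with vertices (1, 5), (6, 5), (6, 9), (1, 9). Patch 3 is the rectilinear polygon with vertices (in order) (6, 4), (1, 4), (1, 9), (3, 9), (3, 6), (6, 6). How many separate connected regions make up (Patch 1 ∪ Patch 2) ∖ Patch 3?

1

(Patch 1 ∪ Patch 2) ∖ Patch 3 is a single connected region.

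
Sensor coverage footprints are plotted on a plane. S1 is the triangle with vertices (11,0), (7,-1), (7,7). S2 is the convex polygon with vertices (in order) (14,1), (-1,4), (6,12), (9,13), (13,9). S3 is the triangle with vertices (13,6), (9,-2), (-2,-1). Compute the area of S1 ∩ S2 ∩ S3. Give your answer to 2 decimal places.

3.57

The intersection is the polygon with vertices (9.968,1.806), (7,2.4), (7,3.2), (8.714,4).
By the shoelace formula its area is 3.57.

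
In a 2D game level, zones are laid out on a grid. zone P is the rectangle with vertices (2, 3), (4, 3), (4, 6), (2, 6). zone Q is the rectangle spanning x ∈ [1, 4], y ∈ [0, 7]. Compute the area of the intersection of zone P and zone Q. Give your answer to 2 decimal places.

6.00

|zone P∩zone Q|: x∈[2,4], y∈[3,6] → 2·3 = 6.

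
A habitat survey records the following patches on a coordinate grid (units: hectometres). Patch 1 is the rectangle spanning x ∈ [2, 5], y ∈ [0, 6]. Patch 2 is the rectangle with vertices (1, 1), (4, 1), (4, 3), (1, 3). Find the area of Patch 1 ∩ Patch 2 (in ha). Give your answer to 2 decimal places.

|Patch 1∩Patch 2|: x∈[2,4], y∈[1,3] → 2·2 = 4.

4.00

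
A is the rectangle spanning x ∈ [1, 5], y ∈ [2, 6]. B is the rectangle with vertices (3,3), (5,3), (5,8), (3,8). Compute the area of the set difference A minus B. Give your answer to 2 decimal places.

|A∩B|: x∈[3,5], y∈[3,6] → 2·3 = 6.
|A| = 16.
|A ∖ B| = |A| − |A∩B| = 16 − 6 = 10.00.

10.00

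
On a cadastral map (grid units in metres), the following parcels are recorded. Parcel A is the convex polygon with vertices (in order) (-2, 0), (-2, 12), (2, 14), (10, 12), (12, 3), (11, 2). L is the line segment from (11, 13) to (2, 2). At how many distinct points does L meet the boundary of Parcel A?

1

The segment meets the boundary at (10.039,11.825).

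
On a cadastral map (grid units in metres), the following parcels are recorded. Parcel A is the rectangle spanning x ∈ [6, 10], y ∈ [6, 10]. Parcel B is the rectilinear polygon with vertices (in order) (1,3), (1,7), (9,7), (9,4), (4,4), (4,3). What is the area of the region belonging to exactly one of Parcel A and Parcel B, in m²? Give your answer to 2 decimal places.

37.00

|Parcel A| = 16, |Parcel B| = 27, |Parcel A∩Parcel B| = 3.
|Parcel A △ Parcel B| = |Parcel A| + |Parcel B| − 2·|Parcel A∩Parcel B| = 16 + 27 − 6 = 37.00.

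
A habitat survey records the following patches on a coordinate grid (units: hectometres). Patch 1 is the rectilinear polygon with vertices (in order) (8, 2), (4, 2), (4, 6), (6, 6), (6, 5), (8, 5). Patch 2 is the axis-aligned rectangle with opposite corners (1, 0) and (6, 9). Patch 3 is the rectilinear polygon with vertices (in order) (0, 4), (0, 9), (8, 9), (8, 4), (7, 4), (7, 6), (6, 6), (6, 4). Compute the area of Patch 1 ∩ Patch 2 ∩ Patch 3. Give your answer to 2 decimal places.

The intersection is the polygon with vertices (4,6), (6,6), (6,5), (6,4), (4,4).
By the shoelace formula its area is 4.00.

4.00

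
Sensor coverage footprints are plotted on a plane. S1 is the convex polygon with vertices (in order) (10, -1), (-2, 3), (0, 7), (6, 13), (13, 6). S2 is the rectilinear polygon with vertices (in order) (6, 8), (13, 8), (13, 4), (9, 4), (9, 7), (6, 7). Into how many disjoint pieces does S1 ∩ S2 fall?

S1 ∩ S2 is a single connected region.

1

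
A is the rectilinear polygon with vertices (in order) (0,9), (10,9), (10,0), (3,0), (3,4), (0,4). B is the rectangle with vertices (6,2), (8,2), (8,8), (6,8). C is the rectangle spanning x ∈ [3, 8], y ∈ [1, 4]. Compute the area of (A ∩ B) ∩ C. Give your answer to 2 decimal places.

The region (A ∩ B) ∩ C is the polygon with vertices (6,4), (8,4), (8,2), (6,2).
By the shoelace formula its area is 4.00.

4.00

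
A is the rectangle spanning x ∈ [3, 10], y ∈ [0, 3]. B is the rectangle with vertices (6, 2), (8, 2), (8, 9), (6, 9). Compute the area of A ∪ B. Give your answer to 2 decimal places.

33.00

By inclusion–exclusion:
Individual areas: |A| = 21, |B| = 14.
|A∩B|: x∈[6,8], y∈[2,3] → 2·1 = 2.
|A ∪ B| = 35 − 2 = 33.00.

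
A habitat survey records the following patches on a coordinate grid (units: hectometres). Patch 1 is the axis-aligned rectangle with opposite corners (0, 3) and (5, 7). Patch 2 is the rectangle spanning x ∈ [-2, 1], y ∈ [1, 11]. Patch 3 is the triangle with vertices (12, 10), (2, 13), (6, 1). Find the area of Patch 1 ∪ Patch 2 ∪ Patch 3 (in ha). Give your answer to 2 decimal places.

98.50

By inclusion–exclusion:
Individual areas: |Patch 1| = 20, |Patch 2| = 30, |Patch 3| = 54.
|Patch 1∩Patch 2|: x∈[0,1], y∈[3,7] → 1·4 = 4.
|Patch 1∩Patch 3| = 1.5.
|Patch 2∩Patch 3| = 0.
|Patch 1∩Patch 2∩Patch 3| = 0.
|Patch 1 ∪ Patch 2 ∪ Patch 3| = 104 − 5.5 + 0 = 98.50.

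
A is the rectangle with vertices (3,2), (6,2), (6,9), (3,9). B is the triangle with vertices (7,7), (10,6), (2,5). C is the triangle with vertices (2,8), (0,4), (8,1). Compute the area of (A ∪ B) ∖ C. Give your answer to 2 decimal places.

|A ∪ B| = 24.4375.
|(A ∪ B) ∩ C| = 8.3667.
|(A ∪ B) ∖ C| = 24.4375 − 8.3667 = 16.07.

16.07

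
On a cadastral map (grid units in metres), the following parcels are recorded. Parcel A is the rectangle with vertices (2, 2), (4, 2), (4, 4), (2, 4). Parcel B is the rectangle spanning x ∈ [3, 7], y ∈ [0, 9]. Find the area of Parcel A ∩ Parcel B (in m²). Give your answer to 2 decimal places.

2.00

|Parcel A∩Parcel B|: x∈[3,4], y∈[2,4] → 1·2 = 2.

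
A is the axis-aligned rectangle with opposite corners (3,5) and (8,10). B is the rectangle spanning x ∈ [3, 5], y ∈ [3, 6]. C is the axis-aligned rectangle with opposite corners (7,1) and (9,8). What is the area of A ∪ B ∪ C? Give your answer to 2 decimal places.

40.00

By inclusion–exclusion:
Individual areas: |A| = 25, |B| = 6, |C| = 14.
|A∩B|: x∈[3,5], y∈[5,6] → 2·1 = 2.
|A∩C|: x∈[7,8], y∈[5,8] → 1·3 = 3.
|B∩C| = 0 (no overlap).
|A∩B∩C| = 0.
|A ∪ B ∪ C| = 45 − 5 + 0 = 40.00.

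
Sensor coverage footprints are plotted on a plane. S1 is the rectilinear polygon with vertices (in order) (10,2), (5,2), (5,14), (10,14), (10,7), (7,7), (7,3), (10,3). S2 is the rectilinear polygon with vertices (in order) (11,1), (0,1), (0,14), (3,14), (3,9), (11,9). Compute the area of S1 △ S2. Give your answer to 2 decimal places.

|S1| = 48, |S2| = 103, |S1∩S2| = 23.
|S1 △ S2| = |S1| + |S2| − 2·|S1∩S2| = 48 + 103 − 46 = 105.00.

105.00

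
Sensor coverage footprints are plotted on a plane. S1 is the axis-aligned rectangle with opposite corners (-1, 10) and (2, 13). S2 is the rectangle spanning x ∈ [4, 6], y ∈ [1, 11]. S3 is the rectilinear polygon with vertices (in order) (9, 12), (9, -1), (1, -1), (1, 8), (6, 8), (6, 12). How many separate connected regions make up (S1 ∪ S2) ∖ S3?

(S1 ∪ S2) ∖ S3 splits into 2 disjoint pieces (area 9, area 6).

2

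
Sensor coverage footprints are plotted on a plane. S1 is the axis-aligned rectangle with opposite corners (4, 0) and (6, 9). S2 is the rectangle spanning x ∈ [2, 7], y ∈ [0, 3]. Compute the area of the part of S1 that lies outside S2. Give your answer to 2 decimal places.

12.00

|S1∩S2|: x∈[4,6], y∈[0,3] → 2·3 = 6.
|S1| = 18.
|S1 ∖ S2| = |S1| − |S1∩S2| = 18 − 6 = 12.00.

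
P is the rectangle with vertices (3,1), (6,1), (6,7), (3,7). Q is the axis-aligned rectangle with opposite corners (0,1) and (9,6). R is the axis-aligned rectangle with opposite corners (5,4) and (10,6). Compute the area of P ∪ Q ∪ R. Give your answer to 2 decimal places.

By inclusion–exclusion:
Individual areas: |P| = 18, |Q| = 45, |R| = 10.
|P∩Q|: x∈[3,6], y∈[1,6] → 3·5 = 15.
|P∩R|: x∈[5,6], y∈[4,6] → 1·2 = 2.
|Q∩R|: x∈[5,9], y∈[4,6] → 4·2 = 8.
|P∩Q∩R| = 2.
|P ∪ Q ∪ R| = 73 − 25 + 2 = 50.00.

50.00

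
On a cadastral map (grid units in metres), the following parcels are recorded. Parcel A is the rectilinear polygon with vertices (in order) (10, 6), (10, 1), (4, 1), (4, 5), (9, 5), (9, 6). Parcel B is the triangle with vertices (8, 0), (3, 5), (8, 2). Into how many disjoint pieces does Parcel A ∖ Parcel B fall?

2

Parcel A ∖ Parcel B splits into 2 disjoint pieces (area 16.2, area 4.5).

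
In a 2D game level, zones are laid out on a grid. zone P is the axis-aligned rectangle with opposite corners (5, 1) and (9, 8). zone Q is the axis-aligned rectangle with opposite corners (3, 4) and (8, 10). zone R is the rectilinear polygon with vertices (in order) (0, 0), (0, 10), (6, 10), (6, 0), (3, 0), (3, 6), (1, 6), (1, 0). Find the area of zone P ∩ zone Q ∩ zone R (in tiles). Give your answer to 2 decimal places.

4.00

The intersection is the polygon with vertices (6,8), (6,4), (5,4), (5,8).
By the shoelace formula its area is 4.00.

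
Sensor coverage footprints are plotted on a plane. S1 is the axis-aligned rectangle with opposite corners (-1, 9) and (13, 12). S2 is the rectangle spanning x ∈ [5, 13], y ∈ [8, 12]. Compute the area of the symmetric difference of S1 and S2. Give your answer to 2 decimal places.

|S1∩S2|: x∈[5,13], y∈[9,12] → 8·3 = 24.
|S1 △ S2| = |S1| + |S2| − 2·|S1∩S2| = 42 + 32 − 48 = 26.00.

26.00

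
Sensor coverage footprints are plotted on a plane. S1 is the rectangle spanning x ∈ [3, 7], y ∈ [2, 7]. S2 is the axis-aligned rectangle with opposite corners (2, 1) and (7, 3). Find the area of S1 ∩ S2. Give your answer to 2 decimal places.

4.00

|S1∩S2|: x∈[3,7], y∈[2,3] → 4·1 = 4.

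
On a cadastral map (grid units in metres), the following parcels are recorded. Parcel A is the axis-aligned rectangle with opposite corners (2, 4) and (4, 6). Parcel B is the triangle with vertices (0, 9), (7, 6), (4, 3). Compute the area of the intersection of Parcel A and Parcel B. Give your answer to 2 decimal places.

2.67

The intersection is the polygon with vertices (4,6), (4,4), (3.333,4), (2,6).
By the shoelace formula its area is 2.67.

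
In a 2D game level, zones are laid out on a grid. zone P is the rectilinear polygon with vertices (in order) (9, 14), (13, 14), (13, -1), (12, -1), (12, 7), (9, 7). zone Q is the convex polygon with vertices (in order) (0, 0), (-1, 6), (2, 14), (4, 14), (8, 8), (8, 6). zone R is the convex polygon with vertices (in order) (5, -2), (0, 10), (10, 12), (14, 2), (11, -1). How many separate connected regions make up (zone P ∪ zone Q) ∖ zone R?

4

(zone P ∪ zone Q) ∖ zone R splits into 4 disjoint pieces (area 19.35, area 1.5, area 20.0309, area 12.4388).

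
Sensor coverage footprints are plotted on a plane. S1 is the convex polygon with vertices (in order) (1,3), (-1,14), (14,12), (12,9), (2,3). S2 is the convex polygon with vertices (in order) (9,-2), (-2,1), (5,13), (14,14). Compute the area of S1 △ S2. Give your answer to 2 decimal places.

|S1| = 94, |S2| = 146, |S1∩S2| = 67.712.
|S1 △ S2| = |S1| + |S2| − 2·|S1∩S2| = 94 + 146 − 135.424 = 104.58.

104.58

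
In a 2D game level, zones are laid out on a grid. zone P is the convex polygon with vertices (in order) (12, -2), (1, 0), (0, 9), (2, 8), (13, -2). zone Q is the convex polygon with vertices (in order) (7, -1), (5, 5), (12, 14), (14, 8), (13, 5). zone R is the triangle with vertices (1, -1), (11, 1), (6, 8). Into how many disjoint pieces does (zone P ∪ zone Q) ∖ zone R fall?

(zone P ∪ zone Q) ∖ zone R splits into 3 disjoint pieces (area 21.9155, area 45.5709, area 11.498).

3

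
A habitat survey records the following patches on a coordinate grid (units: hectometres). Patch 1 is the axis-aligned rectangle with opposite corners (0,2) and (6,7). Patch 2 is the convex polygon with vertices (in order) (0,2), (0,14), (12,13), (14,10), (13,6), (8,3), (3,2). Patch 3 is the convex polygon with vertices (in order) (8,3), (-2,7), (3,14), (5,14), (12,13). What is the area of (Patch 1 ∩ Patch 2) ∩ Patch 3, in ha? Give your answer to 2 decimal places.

The region (Patch 1 ∩ Patch 2) ∩ Patch 3 is the polygon with vertices (6,3.8), (0,6.2), (0,7), (6,7).
By the shoelace formula its area is 12.00.

12.00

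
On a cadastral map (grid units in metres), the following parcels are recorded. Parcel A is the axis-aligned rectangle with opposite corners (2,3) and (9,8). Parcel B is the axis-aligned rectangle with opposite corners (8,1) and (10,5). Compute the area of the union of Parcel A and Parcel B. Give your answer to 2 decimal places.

41.00

By inclusion–exclusion:
Individual areas: |Parcel A| = 35, |Parcel B| = 8.
|Parcel A∩Parcel B|: x∈[8,9], y∈[3,5] → 1·2 = 2.
|Parcel A ∪ Parcel B| = 43 − 2 = 41.00.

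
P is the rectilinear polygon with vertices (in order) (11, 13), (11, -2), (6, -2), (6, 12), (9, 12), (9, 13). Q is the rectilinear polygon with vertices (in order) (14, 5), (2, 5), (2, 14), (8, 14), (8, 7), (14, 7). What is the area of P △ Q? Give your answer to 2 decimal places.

|P| = 72, |Q| = 66, |P∩Q| = 20.
|P △ Q| = |P| + |Q| − 2·|P∩Q| = 72 + 66 − 40 = 98.00.

98.00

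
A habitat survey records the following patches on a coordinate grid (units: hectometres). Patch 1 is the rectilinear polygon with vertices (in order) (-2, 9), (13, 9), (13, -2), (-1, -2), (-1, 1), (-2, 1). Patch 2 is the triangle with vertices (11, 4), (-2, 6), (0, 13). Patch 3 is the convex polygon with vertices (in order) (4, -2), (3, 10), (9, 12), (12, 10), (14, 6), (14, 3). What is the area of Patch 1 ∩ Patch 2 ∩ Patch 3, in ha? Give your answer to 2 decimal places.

The intersection is the polygon with vertices (11,4), (3.403,5.169), (3.083,9), (4.889,9).
By the shoelace formula its area is 18.88.

18.88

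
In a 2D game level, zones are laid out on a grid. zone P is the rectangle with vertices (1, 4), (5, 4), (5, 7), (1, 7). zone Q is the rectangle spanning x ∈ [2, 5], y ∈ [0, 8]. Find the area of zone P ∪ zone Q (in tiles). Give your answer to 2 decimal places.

By inclusion–exclusion:
Individual areas: |zone P| = 12, |zone Q| = 24.
|zone P∩zone Q|: x∈[2,5], y∈[4,7] → 3·3 = 9.
|zone P ∪ zone Q| = 36 − 9 = 27.00.

27.00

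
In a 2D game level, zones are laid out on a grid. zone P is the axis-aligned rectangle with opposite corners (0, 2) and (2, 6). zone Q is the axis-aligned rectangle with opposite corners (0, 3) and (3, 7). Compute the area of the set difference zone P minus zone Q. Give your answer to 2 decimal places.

|zone P∩zone Q|: x∈[0,2], y∈[3,6] → 2·3 = 6.
|zone P| = 8.
|zone P ∖ zone Q| = |zone P| − |zone P∩zone Q| = 8 − 6 = 2.00.

2.00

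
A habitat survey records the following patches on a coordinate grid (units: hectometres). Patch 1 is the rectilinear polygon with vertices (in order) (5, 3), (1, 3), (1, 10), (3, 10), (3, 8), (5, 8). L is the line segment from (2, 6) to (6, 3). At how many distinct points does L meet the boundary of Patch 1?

1

The segment meets the boundary at (5,3.75).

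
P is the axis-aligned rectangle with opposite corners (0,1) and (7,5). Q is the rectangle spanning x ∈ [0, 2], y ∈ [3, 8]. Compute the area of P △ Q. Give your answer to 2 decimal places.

30.00

|P∩Q|: x∈[0,2], y∈[3,5] → 2·2 = 4.
|P △ Q| = |P| + |Q| − 2·|P∩Q| = 28 + 10 − 8 = 30.00.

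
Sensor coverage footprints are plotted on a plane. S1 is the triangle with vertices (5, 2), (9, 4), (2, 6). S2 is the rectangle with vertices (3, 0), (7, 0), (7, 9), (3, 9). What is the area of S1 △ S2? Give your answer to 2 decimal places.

29.19

|S1| = 11, |S2| = 36, |S1∩S2| = 8.9048.
|S1 △ S2| = |S1| + |S2| − 2·|S1∩S2| = 11 + 36 − 17.8095 = 29.19.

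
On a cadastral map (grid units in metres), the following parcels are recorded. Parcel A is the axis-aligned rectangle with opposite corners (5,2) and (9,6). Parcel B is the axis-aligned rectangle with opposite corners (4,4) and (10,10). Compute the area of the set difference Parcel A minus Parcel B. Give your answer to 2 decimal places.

|Parcel A∩Parcel B|: x∈[5,9], y∈[4,6] → 4·2 = 8.
|Parcel A| = 16.
|Parcel A ∖ Parcel B| = |Parcel A| − |Parcel A∩Parcel B| = 16 − 8 = 8.00.

8.00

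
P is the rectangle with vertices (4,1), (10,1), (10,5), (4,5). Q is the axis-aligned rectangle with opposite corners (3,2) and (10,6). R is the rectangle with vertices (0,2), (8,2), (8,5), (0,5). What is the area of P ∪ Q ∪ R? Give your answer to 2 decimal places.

43.00

By inclusion–exclusion:
Individual areas: |P| = 24, |Q| = 28, |R| = 24.
|P∩Q|: x∈[4,10], y∈[2,5] → 6·3 = 18.
|P∩R|: x∈[4,8], y∈[2,5] → 4·3 = 12.
|Q∩R|: x∈[3,8], y∈[2,5] → 5·3 = 15.
|P∩Q∩R| = 12.
|P ∪ Q ∪ R| = 76 − 45 + 12 = 43.00.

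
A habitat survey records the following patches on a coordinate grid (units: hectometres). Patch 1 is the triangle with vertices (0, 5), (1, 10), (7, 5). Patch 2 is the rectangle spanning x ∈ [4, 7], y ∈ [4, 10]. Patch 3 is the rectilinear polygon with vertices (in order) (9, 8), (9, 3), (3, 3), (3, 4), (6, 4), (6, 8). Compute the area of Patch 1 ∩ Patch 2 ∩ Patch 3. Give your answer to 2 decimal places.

0.42

The intersection is the polygon with vertices (6,5), (6,5.833), (7,5).
By the shoelace formula its area is 0.42.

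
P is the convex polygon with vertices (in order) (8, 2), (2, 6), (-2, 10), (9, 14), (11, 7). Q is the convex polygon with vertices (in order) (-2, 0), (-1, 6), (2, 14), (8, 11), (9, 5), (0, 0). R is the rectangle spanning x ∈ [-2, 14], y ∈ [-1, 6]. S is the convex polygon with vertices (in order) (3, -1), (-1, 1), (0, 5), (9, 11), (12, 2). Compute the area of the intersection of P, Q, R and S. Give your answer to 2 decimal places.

The intersection is the polygon with vertices (6,3.333), (2,6), (8.833,6), (9,5).
By the shoelace formula its area is 10.75.

10.75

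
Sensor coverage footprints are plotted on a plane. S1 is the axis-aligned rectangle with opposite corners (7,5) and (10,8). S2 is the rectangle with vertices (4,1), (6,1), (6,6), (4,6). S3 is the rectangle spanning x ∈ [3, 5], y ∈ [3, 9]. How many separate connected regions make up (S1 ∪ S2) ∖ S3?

2

(S1 ∪ S2) ∖ S3 splits into 2 disjoint pieces (area 9, area 7).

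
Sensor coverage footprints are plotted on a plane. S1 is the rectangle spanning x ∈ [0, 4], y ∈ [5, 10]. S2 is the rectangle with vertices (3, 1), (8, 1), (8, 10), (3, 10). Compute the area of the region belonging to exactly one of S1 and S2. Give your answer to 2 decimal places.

|S1∩S2|: x∈[3,4], y∈[5,10] → 1·5 = 5.
|S1 △ S2| = |S1| + |S2| − 2·|S1∩S2| = 20 + 45 − 10 = 55.00.

55.00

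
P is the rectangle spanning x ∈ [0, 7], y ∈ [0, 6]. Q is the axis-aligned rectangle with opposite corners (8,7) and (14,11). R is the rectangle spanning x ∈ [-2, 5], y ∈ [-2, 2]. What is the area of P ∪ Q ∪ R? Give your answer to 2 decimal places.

84.00

By inclusion–exclusion:
Individual areas: |P| = 42, |Q| = 24, |R| = 28.
|P∩Q| = 0 (no overlap).
|P∩R|: x∈[0,5], y∈[0,2] → 5·2 = 10.
|Q∩R| = 0 (no overlap).
|P∩Q∩R| = 0.
|P ∪ Q ∪ R| = 94 − 10 + 0 = 84.00.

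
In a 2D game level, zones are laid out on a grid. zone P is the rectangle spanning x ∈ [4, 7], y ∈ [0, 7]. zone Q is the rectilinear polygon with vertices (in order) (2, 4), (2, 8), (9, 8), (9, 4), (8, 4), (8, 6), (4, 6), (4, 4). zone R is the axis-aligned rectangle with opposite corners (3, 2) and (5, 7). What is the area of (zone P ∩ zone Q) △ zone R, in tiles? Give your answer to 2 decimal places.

11.00

|zone P ∩ zone Q| = 3.
|(zone P ∩ zone Q) ∩ zone R| = 1.
|(zone P ∩ zone Q) △ zone R| = 3 + 10 − 2 = 11.00.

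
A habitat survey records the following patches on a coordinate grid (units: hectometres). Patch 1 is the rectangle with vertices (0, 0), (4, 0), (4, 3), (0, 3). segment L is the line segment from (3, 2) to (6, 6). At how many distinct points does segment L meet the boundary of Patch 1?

The segment meets the boundary at (3.75,3).

1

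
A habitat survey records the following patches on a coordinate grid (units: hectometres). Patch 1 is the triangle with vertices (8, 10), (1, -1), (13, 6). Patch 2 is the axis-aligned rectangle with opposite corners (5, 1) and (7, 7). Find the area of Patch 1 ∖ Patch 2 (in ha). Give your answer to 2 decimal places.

32.27

|Patch 1| = 41.5, |Patch 1∩Patch 2| = 9.2316.
|Patch 1 ∖ Patch 2| = |Patch 1| − |Patch 1∩Patch 2| = 41.5 − 9.2316 = 32.27.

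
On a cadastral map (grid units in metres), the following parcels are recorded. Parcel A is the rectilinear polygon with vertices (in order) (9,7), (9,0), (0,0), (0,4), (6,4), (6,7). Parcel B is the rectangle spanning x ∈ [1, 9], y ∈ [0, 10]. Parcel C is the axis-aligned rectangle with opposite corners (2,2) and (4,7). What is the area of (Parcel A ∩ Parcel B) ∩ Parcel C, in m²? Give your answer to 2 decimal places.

The region (Parcel A ∩ Parcel B) ∩ Parcel C is the polygon with vertices (4,4), (4,2), (2,2), (2,4).
By the shoelace formula its area is 4.00.

4.00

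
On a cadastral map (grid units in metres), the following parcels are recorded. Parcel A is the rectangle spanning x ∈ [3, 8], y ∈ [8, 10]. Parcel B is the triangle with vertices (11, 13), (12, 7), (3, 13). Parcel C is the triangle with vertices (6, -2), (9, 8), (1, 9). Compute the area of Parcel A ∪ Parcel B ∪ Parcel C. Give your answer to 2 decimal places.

By inclusion–exclusion:
Individual areas: |Parcel A| = 10, |Parcel B| = 24, |Parcel C| = 41.5.
|Parcel A∩Parcel B| = 0.0833.
|Parcel A∩Parcel C| = 2.1875.
|Parcel B∩Parcel C| = 0.
|Parcel A∩Parcel B∩Parcel C| = 0.
|Parcel A ∪ Parcel B ∪ Parcel C| = 75.5 − 2.2708 + 0 = 73.23.

73.23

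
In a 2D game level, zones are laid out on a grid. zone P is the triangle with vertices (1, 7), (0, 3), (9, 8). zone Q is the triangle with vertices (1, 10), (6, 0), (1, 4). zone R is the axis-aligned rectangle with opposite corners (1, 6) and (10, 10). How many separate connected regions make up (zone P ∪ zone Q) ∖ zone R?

1

(zone P ∪ zone Q) ∖ zone R is a single connected region.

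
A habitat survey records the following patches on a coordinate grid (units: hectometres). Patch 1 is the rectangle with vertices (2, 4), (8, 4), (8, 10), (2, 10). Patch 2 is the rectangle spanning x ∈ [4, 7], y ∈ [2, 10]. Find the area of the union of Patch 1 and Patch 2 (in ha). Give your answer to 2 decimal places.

42.00

By inclusion–exclusion:
Individual areas: |Patch 1| = 36, |Patch 2| = 24.
|Patch 1∩Patch 2|: x∈[4,7], y∈[4,10] → 3·6 = 18.
|Patch 1 ∪ Patch 2| = 60 − 18 = 42.00.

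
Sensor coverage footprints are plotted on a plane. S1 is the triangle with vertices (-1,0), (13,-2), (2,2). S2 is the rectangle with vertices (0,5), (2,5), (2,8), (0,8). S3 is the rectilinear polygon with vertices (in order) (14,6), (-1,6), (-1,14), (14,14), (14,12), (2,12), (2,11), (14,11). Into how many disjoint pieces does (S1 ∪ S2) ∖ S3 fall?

2

(S1 ∪ S2) ∖ S3 splits into 2 disjoint pieces (area 17, area 2).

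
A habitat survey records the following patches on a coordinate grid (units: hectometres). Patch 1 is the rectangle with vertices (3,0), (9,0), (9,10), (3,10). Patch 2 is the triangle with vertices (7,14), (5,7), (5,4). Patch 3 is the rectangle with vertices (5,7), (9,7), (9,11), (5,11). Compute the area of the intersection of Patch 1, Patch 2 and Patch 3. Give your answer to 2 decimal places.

The intersection is the polygon with vertices (5.6,7), (5,7), (5.857,10), (6.2,10).
By the shoelace formula its area is 1.41.

1.41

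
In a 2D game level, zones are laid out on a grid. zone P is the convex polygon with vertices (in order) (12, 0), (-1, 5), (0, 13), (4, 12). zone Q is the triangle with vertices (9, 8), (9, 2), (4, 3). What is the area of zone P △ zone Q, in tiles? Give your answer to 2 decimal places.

64.43

|zone P| = 74.5, |zone Q| = 15, |zone P∩zone Q| = 12.5361.
|zone P △ zone Q| = |zone P| + |zone Q| − 2·|zone P∩zone Q| = 74.5 + 15 − 25.0722 = 64.43.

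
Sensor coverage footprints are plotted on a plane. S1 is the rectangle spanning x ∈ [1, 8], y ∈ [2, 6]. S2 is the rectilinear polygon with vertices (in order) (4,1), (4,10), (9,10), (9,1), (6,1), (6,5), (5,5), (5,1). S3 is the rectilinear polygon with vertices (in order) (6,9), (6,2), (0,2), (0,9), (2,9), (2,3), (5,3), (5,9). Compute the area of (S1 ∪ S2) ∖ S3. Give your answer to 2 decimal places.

|S1 ∪ S2| = 56.
|(S1 ∪ S2) ∩ S3| = 14.
|(S1 ∪ S2) ∖ S3| = 56 − 14 = 42.00.

42.00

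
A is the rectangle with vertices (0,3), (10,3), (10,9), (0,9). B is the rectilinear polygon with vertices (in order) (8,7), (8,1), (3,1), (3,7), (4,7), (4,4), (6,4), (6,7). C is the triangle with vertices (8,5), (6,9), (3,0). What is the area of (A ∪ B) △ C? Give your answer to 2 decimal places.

55.67

|A ∪ B| = 70.
|(A ∪ B) ∩ C| = 14.6667.
|(A ∪ B) △ C| = 70 + 15 − 29.3333 = 55.67.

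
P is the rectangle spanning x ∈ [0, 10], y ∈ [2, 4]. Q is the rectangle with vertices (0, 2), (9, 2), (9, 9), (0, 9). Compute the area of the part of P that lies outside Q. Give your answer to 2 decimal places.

|P∩Q|: x∈[0,9], y∈[2,4] → 9·2 = 18.
|P| = 20.
|P ∖ Q| = |P| − |P∩Q| = 20 − 18 = 2.00.

2.00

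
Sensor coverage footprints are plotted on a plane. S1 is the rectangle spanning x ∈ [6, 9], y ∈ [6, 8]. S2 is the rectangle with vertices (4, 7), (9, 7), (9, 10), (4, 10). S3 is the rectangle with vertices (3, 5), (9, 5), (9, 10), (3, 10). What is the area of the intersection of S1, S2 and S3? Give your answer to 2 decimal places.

3.00

The intersection is the polygon with vertices (6,7), (6,8), (9,8), (9,7).
By the shoelace formula its area is 3.00.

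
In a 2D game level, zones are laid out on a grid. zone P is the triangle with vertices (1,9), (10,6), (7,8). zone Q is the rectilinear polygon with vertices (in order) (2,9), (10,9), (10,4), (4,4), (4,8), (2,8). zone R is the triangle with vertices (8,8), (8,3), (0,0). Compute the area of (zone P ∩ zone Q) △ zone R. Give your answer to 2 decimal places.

23.35

|zone P ∩ zone Q| = 4.4167.
|(zone P ∩ zone Q) ∩ zone R| = 0.5333.
|(zone P ∩ zone Q) △ zone R| = 4.4167 + 20 − 1.0667 = 23.35.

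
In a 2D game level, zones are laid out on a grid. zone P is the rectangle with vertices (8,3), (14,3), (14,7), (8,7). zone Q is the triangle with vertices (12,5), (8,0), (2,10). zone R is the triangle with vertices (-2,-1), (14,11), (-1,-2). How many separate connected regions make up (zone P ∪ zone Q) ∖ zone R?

2

(zone P ∪ zone Q) ∖ zone R splits into 2 disjoint pieces (area 33.4087, area 12.4253).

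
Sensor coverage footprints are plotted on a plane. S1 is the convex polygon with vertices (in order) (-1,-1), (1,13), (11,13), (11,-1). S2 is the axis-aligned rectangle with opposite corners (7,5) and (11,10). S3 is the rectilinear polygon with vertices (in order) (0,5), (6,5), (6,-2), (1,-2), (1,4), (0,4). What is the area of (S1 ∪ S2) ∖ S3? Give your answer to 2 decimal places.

|S1 ∪ S2| = 154.
|(S1 ∪ S2) ∩ S3| = 31.
|(S1 ∪ S2) ∖ S3| = 154 − 31 = 123.00.

123.00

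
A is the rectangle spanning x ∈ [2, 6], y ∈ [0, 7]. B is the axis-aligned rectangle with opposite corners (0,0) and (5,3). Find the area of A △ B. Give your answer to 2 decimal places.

25.00

|A∩B|: x∈[2,5], y∈[0,3] → 3·3 = 9.
|A △ B| = |A| + |B| − 2·|A∩B| = 28 + 15 − 18 = 25.00.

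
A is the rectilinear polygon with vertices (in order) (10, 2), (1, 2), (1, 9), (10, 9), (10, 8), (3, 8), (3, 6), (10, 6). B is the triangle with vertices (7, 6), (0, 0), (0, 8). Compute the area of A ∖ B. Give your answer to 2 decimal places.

31.48

|A| = 49, |A∩B| = 17.5238.
|A ∖ B| = |A| − |A∩B| = 49 − 17.5238 = 31.48.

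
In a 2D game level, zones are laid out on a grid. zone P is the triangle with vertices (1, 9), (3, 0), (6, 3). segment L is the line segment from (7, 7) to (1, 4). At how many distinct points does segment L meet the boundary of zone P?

The segment meets the boundary at (2,4.5), (3.941,5.471).

2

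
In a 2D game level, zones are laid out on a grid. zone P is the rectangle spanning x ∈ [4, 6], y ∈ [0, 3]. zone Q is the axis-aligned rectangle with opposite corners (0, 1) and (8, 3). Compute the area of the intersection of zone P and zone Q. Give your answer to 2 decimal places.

|zone P∩zone Q|: x∈[4,6], y∈[1,3] → 2·2 = 4.

4.00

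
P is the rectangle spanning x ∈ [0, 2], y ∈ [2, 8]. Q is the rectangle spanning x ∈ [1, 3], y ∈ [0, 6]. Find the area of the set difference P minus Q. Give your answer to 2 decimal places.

8.00

|P∩Q|: x∈[1,2], y∈[2,6] → 1·4 = 4.
|P| = 12.
|P ∖ Q| = |P| − |P∩Q| = 12 − 4 = 8.00.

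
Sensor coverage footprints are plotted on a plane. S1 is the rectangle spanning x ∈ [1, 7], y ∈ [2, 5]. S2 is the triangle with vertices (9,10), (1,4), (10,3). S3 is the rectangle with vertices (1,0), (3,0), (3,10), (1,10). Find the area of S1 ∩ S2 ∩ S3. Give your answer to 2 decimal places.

1.56

The intersection is the polygon with vertices (1,4), (2.333,5), (3,5), (3,3.778).
By the shoelace formula its area is 1.56.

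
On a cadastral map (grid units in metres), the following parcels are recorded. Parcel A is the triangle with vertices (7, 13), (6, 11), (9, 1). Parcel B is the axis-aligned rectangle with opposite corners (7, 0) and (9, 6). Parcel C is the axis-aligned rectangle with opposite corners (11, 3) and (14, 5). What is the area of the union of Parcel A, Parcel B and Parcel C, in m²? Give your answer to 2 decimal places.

By inclusion–exclusion:
Individual areas: |Parcel A| = 8, |Parcel B| = 12, |Parcel C| = 6.
|Parcel A∩Parcel B| = 1.6667.
|Parcel A∩Parcel C| = 0.
|Parcel B∩Parcel C| = 0 (no overlap).
|Parcel A∩Parcel B∩Parcel C| = 0.
|Parcel A ∪ Parcel B ∪ Parcel C| = 26 − 1.6667 + 0 = 24.33.

24.33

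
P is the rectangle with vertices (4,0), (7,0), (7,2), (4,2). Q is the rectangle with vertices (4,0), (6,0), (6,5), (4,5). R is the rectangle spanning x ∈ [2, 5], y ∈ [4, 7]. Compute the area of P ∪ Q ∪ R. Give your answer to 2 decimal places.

20.00

By inclusion–exclusion:
Individual areas: |P| = 6, |Q| = 10, |R| = 9.
|P∩Q|: x∈[4,6], y∈[0,2] → 2·2 = 4.
|P∩R| = 0 (no overlap).
|Q∩R|: x∈[4,5], y∈[4,5] → 1·1 = 1.
|P∩Q∩R| = 0.
|P ∪ Q ∪ R| = 25 − 5 + 0 = 20.00.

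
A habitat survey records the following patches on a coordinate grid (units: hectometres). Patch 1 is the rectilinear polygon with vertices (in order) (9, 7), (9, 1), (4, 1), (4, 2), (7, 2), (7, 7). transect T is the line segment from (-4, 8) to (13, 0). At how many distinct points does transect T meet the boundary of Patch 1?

2

The segment meets the boundary at (9,1.882), (7,2.824).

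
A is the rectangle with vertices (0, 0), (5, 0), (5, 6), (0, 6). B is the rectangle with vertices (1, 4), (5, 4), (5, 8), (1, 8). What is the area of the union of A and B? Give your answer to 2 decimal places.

By inclusion–exclusion:
Individual areas: |A| = 30, |B| = 16.
|A∩B|: x∈[1,5], y∈[4,6] → 4·2 = 8.
|A ∪ B| = 46 − 8 = 38.00.

38.00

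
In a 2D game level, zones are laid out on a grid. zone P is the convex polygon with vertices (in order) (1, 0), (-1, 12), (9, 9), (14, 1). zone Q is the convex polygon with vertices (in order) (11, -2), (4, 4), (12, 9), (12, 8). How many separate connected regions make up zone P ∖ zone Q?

2

zone P ∖ zone Q splits into 2 disjoint pieces (area 73.2364, area 5.3101).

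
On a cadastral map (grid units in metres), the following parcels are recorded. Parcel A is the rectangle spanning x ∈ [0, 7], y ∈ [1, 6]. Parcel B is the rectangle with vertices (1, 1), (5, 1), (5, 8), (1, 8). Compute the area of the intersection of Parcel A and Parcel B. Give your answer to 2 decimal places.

|Parcel A∩Parcel B|: x∈[1,5], y∈[1,6] → 4·5 = 20.

20.00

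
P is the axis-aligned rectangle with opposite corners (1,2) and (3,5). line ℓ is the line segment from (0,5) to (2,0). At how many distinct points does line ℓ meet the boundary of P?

2

The segment meets the boundary at (1.2,2), (1,2.5).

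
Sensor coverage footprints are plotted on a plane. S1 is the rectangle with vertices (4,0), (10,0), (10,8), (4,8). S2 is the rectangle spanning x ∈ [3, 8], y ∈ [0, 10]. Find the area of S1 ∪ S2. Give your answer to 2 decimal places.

By inclusion–exclusion:
Individual areas: |S1| = 48, |S2| = 50.
|S1∩S2|: x∈[4,8], y∈[0,8] → 4·8 = 32.
|S1 ∪ S2| = 98 − 32 = 66.00.

66.00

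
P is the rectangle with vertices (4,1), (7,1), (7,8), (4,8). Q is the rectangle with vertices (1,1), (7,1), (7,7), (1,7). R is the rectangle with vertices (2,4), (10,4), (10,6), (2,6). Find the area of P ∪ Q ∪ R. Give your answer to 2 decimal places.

By inclusion–exclusion:
Individual areas: |P| = 21, |Q| = 36, |R| = 16.
|P∩Q|: x∈[4,7], y∈[1,7] → 3·6 = 18.
|P∩R|: x∈[4,7], y∈[4,6] → 3·2 = 6.
|Q∩R|: x∈[2,7], y∈[4,6] → 5·2 = 10.
|P∩Q∩R| = 6.
|P ∪ Q ∪ R| = 73 − 34 + 6 = 45.00.

45.00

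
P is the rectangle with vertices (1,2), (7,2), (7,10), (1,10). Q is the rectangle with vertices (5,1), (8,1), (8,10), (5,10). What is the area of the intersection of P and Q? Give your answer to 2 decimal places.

16.00

|P∩Q|: x∈[5,7], y∈[2,10] → 2·8 = 16.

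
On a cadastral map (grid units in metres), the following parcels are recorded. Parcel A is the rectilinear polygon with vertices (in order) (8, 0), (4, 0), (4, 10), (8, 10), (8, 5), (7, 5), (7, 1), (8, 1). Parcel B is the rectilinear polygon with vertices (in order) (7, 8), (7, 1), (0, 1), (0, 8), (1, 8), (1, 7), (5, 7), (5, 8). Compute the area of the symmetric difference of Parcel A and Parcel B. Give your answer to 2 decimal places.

|Parcel A| = 36, |Parcel B| = 45, |Parcel A∩Parcel B| = 20.
|Parcel A △ Parcel B| = |Parcel A| + |Parcel B| − 2·|Parcel A∩Parcel B| = 36 + 45 − 40 = 41.00.

41.00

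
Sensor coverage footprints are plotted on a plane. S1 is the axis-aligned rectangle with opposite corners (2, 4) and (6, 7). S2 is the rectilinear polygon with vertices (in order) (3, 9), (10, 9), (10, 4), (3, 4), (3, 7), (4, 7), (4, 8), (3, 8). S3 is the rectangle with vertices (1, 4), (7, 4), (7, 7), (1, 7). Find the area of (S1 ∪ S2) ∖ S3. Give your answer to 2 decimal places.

|S1 ∪ S2| = 37.
|(S1 ∪ S2) ∩ S3| = 15.
|(S1 ∪ S2) ∖ S3| = 37 − 15 = 22.00.

22.00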